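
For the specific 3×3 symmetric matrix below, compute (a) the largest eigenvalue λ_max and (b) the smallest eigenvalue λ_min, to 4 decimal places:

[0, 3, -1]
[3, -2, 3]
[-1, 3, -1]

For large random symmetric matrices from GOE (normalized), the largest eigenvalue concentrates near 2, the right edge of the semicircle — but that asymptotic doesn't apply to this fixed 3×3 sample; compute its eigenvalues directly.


Since M is real symmetric, all three eigenvalues are real; they are the roots of det(λI − M) = λ³ − (tr M) λ² + s λ − det M, where s is the sum of the principal 2×2 minors.
tr M = 0 + (-2) + (-1) = -3.
s = (0·(-2) − 3²) + (0·(-1) − (-1)²) + ((-2)·(-1) − 3²) = -9 + (-1) + (-7) = -17.
det M (expand along row 1) = 0·(-7) − 3·0 + (-1)·7 = -7.
Characteristic polynomial: λ³ + 3λ² − 17λ + 7 = 0.
Substitute λ = y + (tr M)/3 = y − 1.000000 to remove the quadratic term: y³ + p·y + q = 0 with p = s − (tr M)²/3 = -20.000000 and q = −2(tr M)³/27 + (tr M)·s/3 − det M = 26.000000.
Three real roots ⇒ use the trigonometric (Viète) form: r = 2√(−p/3) = 5.163978, φ = arccos(3q/(p·r)) = arccos(-0.755232) = 2.426804 rad.
y_k = r·cos(φ/3 − 2πk/3) for k = 0, 1, 2 gives y = 3.564537, 1.453555, -5.018092.
λ_k = y_k − 1.000000 gives λ = 2.5645, 0.4536, -6.0181 (check: the sum is -3.0000 = tr M).

Hence λ_max = 2.5645 and λ_min = -6.0181.


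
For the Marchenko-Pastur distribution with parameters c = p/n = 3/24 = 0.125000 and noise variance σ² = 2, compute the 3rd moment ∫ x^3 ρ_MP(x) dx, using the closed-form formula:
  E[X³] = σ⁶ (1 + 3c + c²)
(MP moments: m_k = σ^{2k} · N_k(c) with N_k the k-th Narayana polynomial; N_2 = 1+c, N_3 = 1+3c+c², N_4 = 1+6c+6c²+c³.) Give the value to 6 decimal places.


E[X³] = σ⁶ (1 + 3c + c²) (third MP moment). With σ² = 2 (so σ⁶ = 8) and c = 3/24 = 0.125000: E[X³] = 8 · (1 + 3·0.125000 + (0.125000)²) = 8 · 1.390625.

So E[X^3] = 11.125000.


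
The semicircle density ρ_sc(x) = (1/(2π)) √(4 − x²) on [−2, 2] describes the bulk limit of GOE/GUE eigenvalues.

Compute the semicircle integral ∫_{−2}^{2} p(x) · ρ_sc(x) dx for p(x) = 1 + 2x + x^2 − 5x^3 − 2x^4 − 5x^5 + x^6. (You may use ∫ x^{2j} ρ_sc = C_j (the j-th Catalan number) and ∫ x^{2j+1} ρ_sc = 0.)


Write p(x) = Σ a_i x^i, split into monomials and integrate each against ρ_sc separately.
Using ∫ x^{2j} ρ_sc = C_j = (1/(j+1)) C(2j, j) (Catalan numbers) and ∫ x^{2j+1} ρ_sc = 0 (odd monomials vanish by symmetry):
  i = 0 (even): a_0 · C_{0} = 1 · 1 = 1
  i = 1 (odd): ∫ x^1 ρ_sc = 0 (vanishes)
  i = 2 (even): a_2 · C_{1} = 1 · 1 = 1
  i = 3 (odd): ∫ x^3 ρ_sc = 0 (vanishes)
  i = 4 (even): a_4 · C_{2} = -2 · 2 = -4
  i = 5 (odd): ∫ x^5 ρ_sc = 0 (vanishes)
  i = 6 (even): a_6 · C_{3} = 1 · 5 = 5

Summing the contributions: ∫_{−2}^{2} p(x) ρ_sc(x) dx = 1 + 1 + (-4) + 5 = 3.


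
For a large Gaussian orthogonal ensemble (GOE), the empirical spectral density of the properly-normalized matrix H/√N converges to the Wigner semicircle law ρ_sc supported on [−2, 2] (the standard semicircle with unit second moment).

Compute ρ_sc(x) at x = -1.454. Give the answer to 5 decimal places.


ρ_sc(x) = (1/(2π)) √(4 − x²). With x = -1.454:
  4 − x² = 4 − (-1.454)² = 4 − 2.114116 = 1.885884.
  √(4 − x²) = 1.373275.
  1/(2π) = 0.159155.
  ρ_sc(-1.454) = 0.159155 · 1.373275 = 0.218563.

Rounded to 5 decimal places: ρ_sc(-1.454) ≈ 0.21856.


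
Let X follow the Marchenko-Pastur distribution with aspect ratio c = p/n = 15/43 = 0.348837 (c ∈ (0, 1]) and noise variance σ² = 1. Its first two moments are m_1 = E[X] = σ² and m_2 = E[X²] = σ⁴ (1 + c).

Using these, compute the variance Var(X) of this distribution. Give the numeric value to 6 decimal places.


m_1 = E[X] = σ² = 1, so m_1² = 1.
m_2 = E[X²] = σ⁴ (1 + c) = 1 · (1 + 0.348837) = 1 · 1.348837 = 1.348837.
(Note m_2 − m_1² simplifies to c · σ⁴ = 0.348837 · 1.)

Var(X) = m_2 − m_1² = 1.348837 − 1 = 0.348837.


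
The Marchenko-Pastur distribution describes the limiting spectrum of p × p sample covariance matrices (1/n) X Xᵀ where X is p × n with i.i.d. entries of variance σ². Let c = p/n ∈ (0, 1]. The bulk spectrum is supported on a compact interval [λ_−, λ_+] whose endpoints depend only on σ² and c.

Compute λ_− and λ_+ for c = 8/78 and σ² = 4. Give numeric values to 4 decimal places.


c = 8/78 = 0.102564; √c = 0.320256.
λ_− = σ² (1 − √c)² = 4 · (1 − 0.320256)² = 4 · (0.679744)² = 1.848206.
λ_+ = σ² (1 + √c)² = 4 · (1 + 0.320256)² = 4 · (1.320256)² = 6.972307.

Rounded to 4 decimal places: λ_− ≈ 1.8482, λ_+ ≈ 6.9723.


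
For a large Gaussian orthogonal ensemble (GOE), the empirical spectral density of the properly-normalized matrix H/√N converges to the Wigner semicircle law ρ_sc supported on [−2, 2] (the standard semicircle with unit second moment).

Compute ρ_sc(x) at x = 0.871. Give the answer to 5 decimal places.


ρ_sc(x) = (1/(2π)) √(4 − x²). With x = 0.871:
  4 − x² = 4 − (0.871)² = 4 − 0.758641 = 3.241359.
  √(4 − x²) = 1.800377.
  1/(2π) = 0.159155.
  ρ_sc(0.871) = 0.159155 · 1.800377 = 0.286539.

Rounded to 5 decimal places: ρ_sc(0.871) ≈ 0.28654.


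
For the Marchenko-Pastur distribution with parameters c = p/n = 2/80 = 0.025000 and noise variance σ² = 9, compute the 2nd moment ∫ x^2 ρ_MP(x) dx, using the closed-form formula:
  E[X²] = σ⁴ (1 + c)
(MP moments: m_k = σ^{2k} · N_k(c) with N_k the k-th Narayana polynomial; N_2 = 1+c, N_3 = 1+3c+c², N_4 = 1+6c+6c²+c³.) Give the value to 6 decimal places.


E[X²] = σ⁴ (1 + c) (second MP moment). With σ² = 9 (so σ⁴ = 81) and c = 2/80 = 0.025000: E[X²] = 81 · (1 + 0.025000) = 81 · 1.025000.

So E[X^2] = 83.025000.


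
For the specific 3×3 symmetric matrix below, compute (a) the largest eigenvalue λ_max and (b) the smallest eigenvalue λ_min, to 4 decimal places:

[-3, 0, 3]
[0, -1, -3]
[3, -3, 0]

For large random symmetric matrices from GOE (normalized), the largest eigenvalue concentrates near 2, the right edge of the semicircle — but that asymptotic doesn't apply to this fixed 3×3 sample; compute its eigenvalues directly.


Since M is real symmetric, all three eigenvalues are real; they are the roots of det(λI − M) = λ³ − (tr M) λ² + s λ − det M, where s is the sum of the principal 2×2 minors.
tr M = -3 + (-1) + 0 = -4.
s = ((-3)·(-1) − 0²) + ((-3)·0 − 3²) + ((-1)·0 − (-3)²) = 3 + (-9) + (-9) = -15.
det M (expand along row 1) = (-3)·(-9) − 0·9 + 3·3 = 36.
Characteristic polynomial: λ³ + 4λ² − 15λ − 36 = 0.
Substitute λ = y + (tr M)/3 = y − 1.333333 to remove the quadratic term: y³ + p·y + q = 0 with p = s − (tr M)²/3 = -20.333333 and q = −2(tr M)³/27 + (tr M)·s/3 − det M = -11.259259.
Three real roots ⇒ use the trigonometric (Viète) form: r = 2√(−p/3) = 5.206833, φ = arccos(3q/(p·r)) = arccos(0.319043) = 1.246077 rad.
y_k = r·cos(φ/3 − 2πk/3) for k = 0, 1, 2 gives y = 4.764104, -0.562486, -4.201617.
λ_k = y_k − 1.333333 gives λ = 3.4308, -1.8958, -5.5350 (check: the sum is -4.0000 = tr M).

Hence λ_max = 3.4308 and λ_min = -5.5350.


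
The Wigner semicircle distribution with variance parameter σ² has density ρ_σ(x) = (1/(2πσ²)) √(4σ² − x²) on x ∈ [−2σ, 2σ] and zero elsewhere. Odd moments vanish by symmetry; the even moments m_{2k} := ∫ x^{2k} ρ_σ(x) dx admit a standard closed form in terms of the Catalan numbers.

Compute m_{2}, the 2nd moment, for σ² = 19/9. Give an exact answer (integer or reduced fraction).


By the scaled semicircle moment identity, m_{2k} = σ^{2k} · C_k with k = 1.
C_1 = (1/(k+1)) · C(2k, k) = (1/2) · C(2, 1) = (1/2) · 2 = 1.
σ^{2k} = (σ²)^k = (19/9)^1 = 19/9.

Therefore m_{2} = σ^{2} · C_1 = (19/9) · 1 = 19/9.


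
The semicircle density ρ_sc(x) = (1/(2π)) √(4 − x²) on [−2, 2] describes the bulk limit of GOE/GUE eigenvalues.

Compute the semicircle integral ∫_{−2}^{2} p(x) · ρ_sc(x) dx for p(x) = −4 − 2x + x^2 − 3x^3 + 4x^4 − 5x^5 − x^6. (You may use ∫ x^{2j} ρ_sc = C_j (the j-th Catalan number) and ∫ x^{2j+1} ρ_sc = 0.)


Write p(x) = Σ a_i x^i, split into monomials and integrate each against ρ_sc separately.
Using ∫ x^{2j} ρ_sc = C_j = (1/(j+1)) C(2j, j) (Catalan numbers) and ∫ x^{2j+1} ρ_sc = 0 (odd monomials vanish by symmetry):
  i = 0 (even): a_0 · C_{0} = -4 · 1 = -4
  i = 1 (odd): ∫ x^1 ρ_sc = 0 (vanishes)
  i = 2 (even): a_2 · C_{1} = 1 · 1 = 1
  i = 3 (odd): ∫ x^3 ρ_sc = 0 (vanishes)
  i = 4 (even): a_4 · C_{2} = 4 · 2 = 8
  i = 5 (odd): ∫ x^5 ρ_sc = 0 (vanishes)
  i = 6 (even): a_6 · C_{3} = -1 · 5 = -5

Summing the contributions: ∫_{−2}^{2} p(x) ρ_sc(x) dx = (-4) + 1 + 8 + (-5) = 0.


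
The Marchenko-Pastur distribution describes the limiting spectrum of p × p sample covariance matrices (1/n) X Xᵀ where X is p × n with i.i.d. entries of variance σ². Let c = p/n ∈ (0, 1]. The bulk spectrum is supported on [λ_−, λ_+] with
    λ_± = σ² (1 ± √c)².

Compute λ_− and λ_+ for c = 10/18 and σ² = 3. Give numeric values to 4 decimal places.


c = 10/18 = 0.555556; √c = 0.745356.
λ_− = σ² (1 − √c)² = 3 · (1 − 0.745356)² = 3 · (0.254644)² = 0.194531.
λ_+ = σ² (1 + √c)² = 3 · (1 + 0.745356)² = 3 · (1.745356)² = 9.138803.

Rounded to 4 decimal places: λ_− ≈ 0.1945, λ_+ ≈ 9.1388.


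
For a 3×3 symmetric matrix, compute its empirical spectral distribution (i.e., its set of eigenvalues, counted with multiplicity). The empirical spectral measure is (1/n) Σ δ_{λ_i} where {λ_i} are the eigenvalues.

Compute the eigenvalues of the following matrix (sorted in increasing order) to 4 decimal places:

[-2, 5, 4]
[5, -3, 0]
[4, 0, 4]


Since M is real symmetric, all three eigenvalues are real; they are the roots of det(λI − M) = λ³ − (tr M) λ² + s λ − det M, where s is the sum of the principal 2×2 minors.
tr M = -2 + (-3) + 4 = -1.
s = ((-2)·(-3) − 5²) + ((-2)·4 − 4²) + ((-3)·4 − 0²) = -19 + (-24) + (-12) = -55.
det M (expand along row 1) = (-2)·(-12) − 5·20 + 4·12 = -28.
Characteristic polynomial: λ³ + λ² − 55λ + 28 = 0.
Substitute λ = y + (tr M)/3 = y − 0.333333 to remove the quadratic term: y³ + p·y + q = 0 with p = s − (tr M)²/3 = -55.333333 and q = −2(tr M)³/27 + (tr M)·s/3 − det M = 46.407407.
Three real roots ⇒ use the trigonometric (Viète) form: r = 2√(−p/3) = 8.589399, φ = arccos(3q/(p·r)) = arccos(-0.292927) = 1.868083 rad.
y_k = r·cos(φ/3 − 2πk/3) for k = 0, 1, 2 gives y = 6.977255, 0.849778, -7.827033.
λ_k = y_k − 0.333333 gives λ = 6.6439, 0.5164, -8.1604 (check: the sum is -1.0000 = tr M).

Eigenvalues sorted in increasing order: [-8.1604, 0.5164, 6.6439].


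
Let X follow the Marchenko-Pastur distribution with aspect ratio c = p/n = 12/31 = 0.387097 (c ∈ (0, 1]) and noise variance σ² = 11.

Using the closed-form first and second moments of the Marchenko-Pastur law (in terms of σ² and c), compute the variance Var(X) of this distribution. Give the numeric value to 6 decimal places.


Recall the MP moments m_1 = E[X] = σ² and m_2 = E[X²] = σ⁴ (1 + c).
m_1 = E[X] = σ² = 11, so m_1² = 121.
m_2 = E[X²] = σ⁴ (1 + c) = 121 · (1 + 0.387097) = 121 · 1.387097 = 167.838710.
(Note m_2 − m_1² simplifies to c · σ⁴ = 0.387097 · 121.)

Var(X) = m_2 − m_1² = 167.838710 − 121 = 46.838710.


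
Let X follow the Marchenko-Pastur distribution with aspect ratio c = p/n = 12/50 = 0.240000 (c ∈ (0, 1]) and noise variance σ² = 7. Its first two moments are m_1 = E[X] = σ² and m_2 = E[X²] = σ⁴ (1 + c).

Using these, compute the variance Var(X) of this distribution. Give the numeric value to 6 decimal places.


m_1 = E[X] = σ² = 7, so m_1² = 49.
m_2 = E[X²] = σ⁴ (1 + c) = 49 · (1 + 0.240000) = 49 · 1.240000 = 60.760000.
(Note m_2 − m_1² simplifies to c · σ⁴ = 0.240000 · 49.)

Var(X) = m_2 − m_1² = 60.760000 − 49 = 11.760000.


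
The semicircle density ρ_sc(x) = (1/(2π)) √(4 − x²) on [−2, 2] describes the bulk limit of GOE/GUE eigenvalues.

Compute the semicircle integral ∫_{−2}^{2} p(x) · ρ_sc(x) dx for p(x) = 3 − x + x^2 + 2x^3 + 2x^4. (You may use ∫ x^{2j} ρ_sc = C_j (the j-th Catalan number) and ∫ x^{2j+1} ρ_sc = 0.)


Write p(x) = Σ a_i x^i, split into monomials and integrate each against ρ_sc separately.
Using ∫ x^{2j} ρ_sc = C_j = (1/(j+1)) C(2j, j) (Catalan numbers) and ∫ x^{2j+1} ρ_sc = 0 (odd monomials vanish by symmetry):
  i = 0 (even): a_0 · C_{0} = 3 · 1 = 3
  i = 1 (odd): ∫ x^1 ρ_sc = 0 (vanishes)
  i = 2 (even): a_2 · C_{1} = 1 · 1 = 1
  i = 3 (odd): ∫ x^3 ρ_sc = 0 (vanishes)
  i = 4 (even): a_4 · C_{2} = 2 · 2 = 4

Summing the contributions: ∫_{−2}^{2} p(x) ρ_sc(x) dx = 3 + 1 + 4 = 8.


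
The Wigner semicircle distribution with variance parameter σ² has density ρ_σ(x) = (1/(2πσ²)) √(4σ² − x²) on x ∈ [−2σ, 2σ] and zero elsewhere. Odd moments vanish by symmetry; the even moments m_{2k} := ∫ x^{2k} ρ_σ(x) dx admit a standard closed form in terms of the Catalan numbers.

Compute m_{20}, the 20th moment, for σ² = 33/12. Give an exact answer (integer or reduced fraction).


By the scaled semicircle moment identity, m_{2k} = σ^{2k} · C_k with k = 10.
C_10 = (1/(k+1)) · C(2k, k) = (1/11) · C(20, 10) = (1/11) · 184756 = 16796.
σ^{2k} = (σ²)^k = (33/12)^10 = 25937424601/1048576.

Therefore m_{20} = σ^{20} · C_10 = (25937424601/1048576) · 16796 = 108911245899599/262144.


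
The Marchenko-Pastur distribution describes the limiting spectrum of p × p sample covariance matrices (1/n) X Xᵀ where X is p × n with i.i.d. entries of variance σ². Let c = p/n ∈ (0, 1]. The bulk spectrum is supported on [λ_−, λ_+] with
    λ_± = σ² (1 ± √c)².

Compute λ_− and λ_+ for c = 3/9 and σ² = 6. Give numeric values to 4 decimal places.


c = 3/9 = 0.333333; √c = 0.577350.
λ_− = σ² (1 − √c)² = 6 · (1 − 0.577350)² = 6 · (0.422650)² = 1.071797.
λ_+ = σ² (1 + √c)² = 6 · (1 + 0.577350)² = 6 · (1.577350)² = 14.928203.

Rounded to 4 decimal places: λ_− ≈ 1.0718, λ_+ ≈ 14.9282.


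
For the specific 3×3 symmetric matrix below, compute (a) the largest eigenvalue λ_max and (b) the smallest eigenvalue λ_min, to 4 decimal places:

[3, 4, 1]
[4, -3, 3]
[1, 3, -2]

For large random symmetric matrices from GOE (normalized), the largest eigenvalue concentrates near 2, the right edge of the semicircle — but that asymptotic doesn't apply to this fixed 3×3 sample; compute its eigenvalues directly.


Since M is real symmetric, all three eigenvalues are real; they are the roots of det(λI − M) = λ³ − (tr M) λ² + s λ − det M, where s is the sum of the principal 2×2 minors.
tr M = 3 + (-3) + (-2) = -2.
s = (3·(-3) − 4²) + (3·(-2) − 1²) + ((-3)·(-2) − 3²) = -25 + (-7) + (-3) = -35.
det M (expand along row 1) = 3·(-3) − 4·(-11) + 1·15 = 50.
Characteristic polynomial: λ³ + 2λ² − 35λ − 50 = 0.
Substitute λ = y + (tr M)/3 = y − 0.666667 to remove the quadratic term: y³ + p·y + q = 0 with p = s − (tr M)²/3 = -36.333333 and q = −2(tr M)³/27 + (tr M)·s/3 − det M = -26.074074.
Three real roots ⇒ use the trigonometric (Viète) form: r = 2√(−p/3) = 6.960204, φ = arccos(3q/(p·r)) = arccos(0.309316) = 1.256322 rad.
y_k = r·cos(φ/3 − 2πk/3) for k = 0, 1, 2 gives y = 6.358760, -0.728266, -5.630494.
λ_k = y_k − 0.666667 gives λ = 5.6921, -1.3949, -6.2972 (check: the sum is -2.0000 = tr M).

Hence λ_max = 5.6921 and λ_min = -6.2972.


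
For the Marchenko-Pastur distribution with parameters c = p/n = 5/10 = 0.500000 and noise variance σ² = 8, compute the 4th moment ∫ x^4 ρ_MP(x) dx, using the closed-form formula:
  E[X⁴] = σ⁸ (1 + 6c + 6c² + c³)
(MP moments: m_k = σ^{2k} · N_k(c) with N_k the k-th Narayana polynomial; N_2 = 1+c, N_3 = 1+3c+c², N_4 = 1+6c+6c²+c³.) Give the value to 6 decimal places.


E[X⁴] = σ⁸ (1 + 6c + 6c² + c³) (fourth MP moment). With σ² = 8 (so σ⁸ = 4096) and c = 5/10 = 0.500000: E[X⁴] = 4096 · (1 + 6·0.500000 + 6·(0.500000)² + (0.500000)³) = 4096 · 5.625000.

So E[X^4] = 23040.000000.


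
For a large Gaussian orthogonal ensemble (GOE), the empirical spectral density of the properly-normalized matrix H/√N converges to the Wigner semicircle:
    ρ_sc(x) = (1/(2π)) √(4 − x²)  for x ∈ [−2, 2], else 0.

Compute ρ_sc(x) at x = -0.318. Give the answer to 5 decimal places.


ρ_sc(x) = (1/(2π)) √(4 − x²). With x = -0.318:
  4 − x² = 4 − (-0.318)² = 4 − 0.101124 = 3.898876.
  √(4 − x²) = 1.974557.
  1/(2π) = 0.159155.
  ρ_sc(-0.318) = 0.159155 · 1.974557 = 0.314261.

Rounded to 5 decimal places: ρ_sc(-0.318) ≈ 0.31426.


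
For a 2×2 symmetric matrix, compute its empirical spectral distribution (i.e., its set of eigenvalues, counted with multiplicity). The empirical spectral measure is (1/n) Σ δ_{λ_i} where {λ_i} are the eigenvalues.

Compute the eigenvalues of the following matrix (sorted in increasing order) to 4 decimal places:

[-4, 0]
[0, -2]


Since M is real symmetric, both eigenvalues are real; they are the roots of det(λI − M) = λ² − (tr M) λ + det M.
tr M = -4 + (-2) = -6.
det M = (-4)·(-2) − 0² = 8 − 0 = 8.
Characteristic polynomial: λ² + 6λ + 8 = 0.
Discriminant Δ = (tr M)² − 4·det M = 36 − 32 = 4; √Δ = 2.000000.
λ = (tr M ± √Δ)/2 = (-6 ± 2.000000)/2, giving (tr M − √Δ)/2 = -4.0000 and (tr M + √Δ)/2 = -2.0000.

Eigenvalues sorted in increasing order: [-4.0000, -2.0000].


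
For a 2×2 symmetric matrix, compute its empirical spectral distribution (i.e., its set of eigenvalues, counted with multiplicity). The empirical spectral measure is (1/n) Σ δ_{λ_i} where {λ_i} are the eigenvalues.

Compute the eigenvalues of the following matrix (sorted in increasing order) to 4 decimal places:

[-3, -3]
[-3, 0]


Since M is real symmetric, both eigenvalues are real; they are the roots of det(λI − M) = λ² − (tr M) λ + det M.
tr M = -3 + 0 = -3.
det M = (-3)·0 − (-3)² = 0 − 9 = -9.
Characteristic polynomial: λ² + 3λ − 9 = 0.
Discriminant Δ = (tr M)² − 4·det M = 9 − (-36) = 45; √Δ = 6.708204.
λ = (tr M ± √Δ)/2 = (-3 ± 6.708204)/2, giving (tr M − √Δ)/2 = -4.8541 and (tr M + √Δ)/2 = 1.8541.

Eigenvalues sorted in increasing order: [-4.8541, 1.8541].


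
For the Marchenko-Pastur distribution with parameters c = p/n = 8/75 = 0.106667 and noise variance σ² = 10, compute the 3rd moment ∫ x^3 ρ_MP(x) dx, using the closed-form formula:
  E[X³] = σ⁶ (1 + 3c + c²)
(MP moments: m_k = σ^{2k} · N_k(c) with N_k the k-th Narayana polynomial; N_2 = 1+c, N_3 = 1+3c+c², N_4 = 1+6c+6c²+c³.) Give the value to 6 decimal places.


E[X³] = σ⁶ (1 + 3c + c²) (third MP moment). With σ² = 10 (so σ⁶ = 1000) and c = 8/75 = 0.106667: E[X³] = 1000 · (1 + 3·0.106667 + (0.106667)²) = 1000 · 1.331378.

So E[X^3] = 1331.377778.


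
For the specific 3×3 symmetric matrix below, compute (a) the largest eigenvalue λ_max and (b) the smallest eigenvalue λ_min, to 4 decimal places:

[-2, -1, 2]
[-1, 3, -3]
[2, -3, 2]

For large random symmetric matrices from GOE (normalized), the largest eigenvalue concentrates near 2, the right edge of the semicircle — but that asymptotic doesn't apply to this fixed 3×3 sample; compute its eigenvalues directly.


Since M is real symmetric, all three eigenvalues are real; they are the roots of det(λI − M) = λ³ − (tr M) λ² + s λ − det M, where s is the sum of the principal 2×2 minors.
tr M = -2 + 3 + 2 = 3.
s = ((-2)·3 − (-1)²) + ((-2)·2 − 2²) + (3·2 − (-3)²) = -7 + (-8) + (-3) = -18.
det M (expand along row 1) = (-2)·(-3) − (-1)·4 + 2·(-3) = 4.
Characteristic polynomial: λ³ − 3λ² − 18λ − 4 = 0.
Substitute λ = y + (tr M)/3 = y + 1.000000 to remove the quadratic term: y³ + p·y + q = 0 with p = s − (tr M)²/3 = -21.000000 and q = −2(tr M)³/27 + (tr M)·s/3 − det M = -24.000000.
Three real roots ⇒ use the trigonometric (Viète) form: r = 2√(−p/3) = 5.291503, φ = arccos(3q/(p·r)) = arccos(0.647939) = 0.865921 rad.
y_k = r·cos(φ/3 − 2πk/3) for k = 0, 1, 2 gives y = 5.072603, -1.231876, -3.840727.
λ_k = y_k + 1.000000 gives λ = 6.0726, -0.2319, -2.8407 (check: the sum is 3.0000 = tr M).

Hence λ_max = 6.0726 and λ_min = -2.8407.


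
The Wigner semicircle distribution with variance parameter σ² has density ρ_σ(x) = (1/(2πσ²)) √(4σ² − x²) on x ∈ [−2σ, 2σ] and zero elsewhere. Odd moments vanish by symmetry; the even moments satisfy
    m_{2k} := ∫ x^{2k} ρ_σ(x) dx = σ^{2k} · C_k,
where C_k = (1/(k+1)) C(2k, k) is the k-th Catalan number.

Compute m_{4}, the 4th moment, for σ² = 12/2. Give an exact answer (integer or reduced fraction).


By the scaled semicircle moment identity, m_{2k} = σ^{2k} · C_k with k = 2.
C_2 = (1/(k+1)) · C(2k, k) = (1/3) · C(4, 2) = (1/3) · 6 = 2.
σ^{2k} = (σ²)^k = (12/2)^2 = 36.

Therefore m_{4} = σ^{4} · C_2 = 36 · 2 = 72.


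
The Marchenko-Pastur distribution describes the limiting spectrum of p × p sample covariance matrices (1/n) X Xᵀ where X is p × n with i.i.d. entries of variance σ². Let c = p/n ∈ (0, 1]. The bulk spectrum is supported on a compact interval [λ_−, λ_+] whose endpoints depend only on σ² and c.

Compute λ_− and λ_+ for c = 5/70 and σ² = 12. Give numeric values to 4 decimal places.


c = 5/70 = 0.071429; √c = 0.267261.
λ_− = σ² (1 − √c)² = 12 · (1 − 0.267261)² = 12 · (0.732739)² = 6.442873.
λ_+ = σ² (1 + √c)² = 12 · (1 + 0.267261)² = 12 · (1.267261)² = 19.271413.

Rounded to 4 decimal places: λ_− ≈ 6.4429, λ_+ ≈ 19.2714.


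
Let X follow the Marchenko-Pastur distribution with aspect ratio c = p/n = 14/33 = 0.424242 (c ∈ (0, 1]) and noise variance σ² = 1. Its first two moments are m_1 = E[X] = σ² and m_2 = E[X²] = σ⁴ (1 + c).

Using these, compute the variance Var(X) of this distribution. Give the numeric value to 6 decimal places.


m_1 = E[X] = σ² = 1, so m_1² = 1.
m_2 = E[X²] = σ⁴ (1 + c) = 1 · (1 + 0.424242) = 1 · 1.424242 = 1.424242.
(Note m_2 − m_1² simplifies to c · σ⁴ = 0.424242 · 1.)

Var(X) = m_2 − m_1² = 1.424242 − 1 = 0.424242.


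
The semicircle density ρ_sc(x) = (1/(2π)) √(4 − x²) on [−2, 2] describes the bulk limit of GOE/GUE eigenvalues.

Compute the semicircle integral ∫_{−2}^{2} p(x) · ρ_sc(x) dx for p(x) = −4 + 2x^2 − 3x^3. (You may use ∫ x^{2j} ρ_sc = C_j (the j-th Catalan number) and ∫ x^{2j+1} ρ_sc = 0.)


Write p(x) = Σ a_i x^i, split into monomials and integrate each against ρ_sc separately.
Using ∫ x^{2j} ρ_sc = C_j = (1/(j+1)) C(2j, j) (Catalan numbers) and ∫ x^{2j+1} ρ_sc = 0 (odd monomials vanish by symmetry):
  i = 0 (even): a_0 · C_{0} = -4 · 1 = -4
  i = 2 (even): a_2 · C_{1} = 2 · 1 = 2
  i = 3 (odd): ∫ x^3 ρ_sc = 0 (vanishes)

Summing the contributions: ∫_{−2}^{2} p(x) ρ_sc(x) dx = (-4) + 2 = -2.


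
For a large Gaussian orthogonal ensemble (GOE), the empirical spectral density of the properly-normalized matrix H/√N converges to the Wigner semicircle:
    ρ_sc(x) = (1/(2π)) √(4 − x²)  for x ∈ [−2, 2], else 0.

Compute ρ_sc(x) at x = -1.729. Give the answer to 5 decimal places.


ρ_sc(x) = (1/(2π)) √(4 − x²). With x = -1.729:
  4 − x² = 4 − (-1.729)² = 4 − 2.989441 = 1.010559.
  √(4 − x²) = 1.005266.
  1/(2π) = 0.159155.
  ρ_sc(-1.729) = 0.159155 · 1.005266 = 0.159993.

Rounded to 5 decimal places: ρ_sc(-1.729) ≈ 0.15999.


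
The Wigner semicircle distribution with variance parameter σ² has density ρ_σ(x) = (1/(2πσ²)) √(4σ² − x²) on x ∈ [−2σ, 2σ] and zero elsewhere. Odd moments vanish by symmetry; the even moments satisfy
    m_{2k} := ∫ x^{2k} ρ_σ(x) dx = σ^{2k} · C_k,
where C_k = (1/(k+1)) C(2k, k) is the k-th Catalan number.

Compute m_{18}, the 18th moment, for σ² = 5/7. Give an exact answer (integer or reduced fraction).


By the scaled semicircle moment identity, m_{2k} = σ^{2k} · C_k with k = 9.
C_9 = (1/(k+1)) · C(2k, k) = (1/10) · C(18, 9) = (1/10) · 48620 = 4862.
σ^{2k} = (σ²)^k = (5/7)^9 = 1953125/40353607.

Therefore m_{18} = σ^{18} · C_9 = (1953125/40353607) · 4862 = 9496093750/40353607.


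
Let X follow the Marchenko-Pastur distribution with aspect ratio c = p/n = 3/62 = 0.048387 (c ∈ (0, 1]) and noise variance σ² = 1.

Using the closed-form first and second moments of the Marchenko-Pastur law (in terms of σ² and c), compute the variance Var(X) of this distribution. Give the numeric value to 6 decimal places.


Recall the MP moments m_1 = E[X] = σ² and m_2 = E[X²] = σ⁴ (1 + c).
m_1 = E[X] = σ² = 1, so m_1² = 1.
m_2 = E[X²] = σ⁴ (1 + c) = 1 · (1 + 0.048387) = 1 · 1.048387 = 1.048387.
(Note m_2 − m_1² simplifies to c · σ⁴ = 0.048387 · 1.)

Var(X) = m_2 − m_1² = 1.048387 − 1 = 0.048387.


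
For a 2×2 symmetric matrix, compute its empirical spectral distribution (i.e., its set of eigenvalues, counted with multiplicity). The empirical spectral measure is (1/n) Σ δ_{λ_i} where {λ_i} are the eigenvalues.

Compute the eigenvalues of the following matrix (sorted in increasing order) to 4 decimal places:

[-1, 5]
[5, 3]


Since M is real symmetric, both eigenvalues are real; they are the roots of det(λI − M) = λ² − (tr M) λ + det M.
tr M = -1 + 3 = 2.
det M = (-1)·3 − 5² = -3 − 25 = -28.
Characteristic polynomial: λ² − 2λ − 28 = 0.
Discriminant Δ = (tr M)² − 4·det M = 4 − (-112) = 116; √Δ = 10.770330.
λ = (tr M ± √Δ)/2 = (2 ± 10.770330)/2, giving (tr M − √Δ)/2 = -4.3852 and (tr M + √Δ)/2 = 6.3852.

Eigenvalues sorted in increasing order: [-4.3852, 6.3852].


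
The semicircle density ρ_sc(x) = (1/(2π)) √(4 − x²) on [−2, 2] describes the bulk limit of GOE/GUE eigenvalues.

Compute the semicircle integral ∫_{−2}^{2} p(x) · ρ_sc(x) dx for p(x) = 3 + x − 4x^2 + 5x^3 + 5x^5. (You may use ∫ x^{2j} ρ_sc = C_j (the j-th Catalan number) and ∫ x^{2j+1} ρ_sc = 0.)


Write p(x) = Σ a_i x^i, split into monomials and integrate each against ρ_sc separately.
Using ∫ x^{2j} ρ_sc = C_j = (1/(j+1)) C(2j, j) (Catalan numbers) and ∫ x^{2j+1} ρ_sc = 0 (odd monomials vanish by symmetry):
  i = 0 (even): a_0 · C_{0} = 3 · 1 = 3
  i = 1 (odd): ∫ x^1 ρ_sc = 0 (vanishes)
  i = 2 (even): a_2 · C_{1} = -4 · 1 = -4
  i = 3 (odd): ∫ x^3 ρ_sc = 0 (vanishes)
  i = 5 (odd): ∫ x^5 ρ_sc = 0 (vanishes)

Summing the contributions: ∫_{−2}^{2} p(x) ρ_sc(x) dx = 3 + (-4) = -1.


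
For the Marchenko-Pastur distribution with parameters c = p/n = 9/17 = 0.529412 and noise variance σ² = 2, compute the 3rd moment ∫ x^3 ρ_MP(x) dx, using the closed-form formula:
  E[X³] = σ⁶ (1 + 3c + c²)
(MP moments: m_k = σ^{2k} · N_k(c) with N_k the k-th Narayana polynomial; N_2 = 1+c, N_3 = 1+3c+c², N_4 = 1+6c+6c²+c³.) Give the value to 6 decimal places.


E[X³] = σ⁶ (1 + 3c + c²) (third MP moment). With σ² = 2 (so σ⁶ = 8) and c = 9/17 = 0.529412: E[X³] = 8 · (1 + 3·0.529412 + (0.529412)²) = 8 · 2.868512.

So E[X^3] = 22.948097.


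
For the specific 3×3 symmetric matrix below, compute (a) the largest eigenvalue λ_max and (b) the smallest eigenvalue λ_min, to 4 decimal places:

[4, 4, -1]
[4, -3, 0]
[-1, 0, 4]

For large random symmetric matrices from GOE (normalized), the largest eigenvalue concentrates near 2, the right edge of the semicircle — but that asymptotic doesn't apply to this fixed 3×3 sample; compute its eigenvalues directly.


Since M is real symmetric, all three eigenvalues are real; they are the roots of det(λI − M) = λ³ − (tr M) λ² + s λ − det M, where s is the sum of the principal 2×2 minors.
tr M = 4 + (-3) + 4 = 5.
s = (4·(-3) − 4²) + (4·4 − (-1)²) + ((-3)·4 − 0²) = -28 + 15 + (-12) = -25.
det M (expand along row 1) = 4·(-12) − 4·16 + (-1)·(-3) = -109.
Characteristic polynomial: λ³ − 5λ² − 25λ + 109 = 0.
Substitute λ = y + (tr M)/3 = y + 1.666667 to remove the quadratic term: y³ + p·y + q = 0 with p = s − (tr M)²/3 = -33.333333 and q = −2(tr M)³/27 + (tr M)·s/3 − det M = 58.074074.
Three real roots ⇒ use the trigonometric (Viète) form: r = 2√(−p/3) = 6.666667, φ = arccos(3q/(p·r)) = arccos(-0.784000) = 2.471880 rad.
y_k = r·cos(φ/3 − 2πk/3) for k = 0, 1, 2 gives y = 4.528804, 1.972435, -6.501239.
λ_k = y_k + 1.666667 gives λ = 6.1955, 3.6391, -4.8346 (check: the sum is 5.0000 = tr M).

Hence λ_max = 6.1955 and λ_min = -4.8346.


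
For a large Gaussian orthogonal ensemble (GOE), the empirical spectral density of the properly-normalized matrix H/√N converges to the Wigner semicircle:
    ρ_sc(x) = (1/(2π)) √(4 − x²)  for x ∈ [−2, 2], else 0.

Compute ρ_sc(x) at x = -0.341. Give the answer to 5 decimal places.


ρ_sc(x) = (1/(2π)) √(4 − x²). With x = -0.341:
  4 − x² = 4 − (-0.341)² = 4 − 0.116281 = 3.883719.
  √(4 − x²) = 1.970715.
  1/(2π) = 0.159155.
  ρ_sc(-0.341) = 0.159155 · 1.970715 = 0.313649.

Rounded to 5 decimal places: ρ_sc(-0.341) ≈ 0.31365.


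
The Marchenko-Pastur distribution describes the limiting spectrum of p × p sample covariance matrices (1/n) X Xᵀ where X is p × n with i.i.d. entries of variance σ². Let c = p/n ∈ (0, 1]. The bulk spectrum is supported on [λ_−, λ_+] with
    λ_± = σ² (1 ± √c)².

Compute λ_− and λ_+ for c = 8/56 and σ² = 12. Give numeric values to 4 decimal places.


c = 8/56 = 0.142857; √c = 0.377964.
λ_− = σ² (1 − √c)² = 12 · (1 − 0.377964)² = 12 · (0.622036)² = 4.643138.
λ_+ = σ² (1 + √c)² = 12 · (1 + 0.377964)² = 12 · (1.377964)² = 22.785433.

Rounded to 4 decimal places: λ_− ≈ 4.6431, λ_+ ≈ 22.7854.


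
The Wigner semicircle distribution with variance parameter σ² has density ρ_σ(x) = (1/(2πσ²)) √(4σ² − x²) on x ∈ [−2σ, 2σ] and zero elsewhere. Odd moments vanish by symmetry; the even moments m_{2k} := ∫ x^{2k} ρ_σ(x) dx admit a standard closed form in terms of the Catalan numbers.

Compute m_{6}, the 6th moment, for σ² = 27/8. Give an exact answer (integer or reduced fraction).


By the scaled semicircle moment identity, m_{2k} = σ^{2k} · C_k with k = 3.
C_3 = (1/(k+1)) · C(2k, k) = (1/4) · C(6, 3) = (1/4) · 20 = 5.
σ^{2k} = (σ²)^k = (27/8)^3 = 19683/512.

Therefore m_{6} = σ^{6} · C_3 = (19683/512) · 5 = 98415/512.


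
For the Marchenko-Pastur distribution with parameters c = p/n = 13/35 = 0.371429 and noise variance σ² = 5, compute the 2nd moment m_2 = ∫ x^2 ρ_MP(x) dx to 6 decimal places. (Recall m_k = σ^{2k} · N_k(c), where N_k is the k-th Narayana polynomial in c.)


E[X²] = σ⁴ (1 + c) (second MP moment). With σ² = 5 (so σ⁴ = 25) and c = 13/35 = 0.371429: E[X²] = 25 · (1 + 0.371429) = 25 · 1.371429.

So E[X^2] = 34.285714.


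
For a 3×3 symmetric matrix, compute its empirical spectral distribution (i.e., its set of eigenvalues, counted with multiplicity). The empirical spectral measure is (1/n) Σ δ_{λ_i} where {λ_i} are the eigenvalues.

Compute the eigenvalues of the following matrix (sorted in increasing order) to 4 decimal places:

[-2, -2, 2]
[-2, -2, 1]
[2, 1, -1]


Since M is real symmetric, all three eigenvalues are real; they are the roots of det(λI − M) = λ³ − (tr M) λ² + s λ − det M, where s is the sum of the principal 2×2 minors.
tr M = -2 + (-2) + (-1) = -5.
s = ((-2)·(-2) − (-2)²) + ((-2)·(-1) − 2²) + ((-2)·(-1) − 1²) = 0 + (-2) + 1 = -1.
det M (expand along row 1) = (-2)·1 − (-2)·0 + 2·2 = 2.
Characteristic polynomial: λ³ + 5λ² − λ − 2 = 0.
Substitute λ = y + (tr M)/3 = y − 1.666667 to remove the quadratic term: y³ + p·y + q = 0 with p = s − (tr M)²/3 = -9.333333 and q = −2(tr M)³/27 + (tr M)·s/3 − det M = 8.925926.
Three real roots ⇒ use the trigonometric (Viète) form: r = 2√(−p/3) = 3.527668, φ = arccos(3q/(p·r)) = arccos(-0.813299) = 2.520595 rad.
y_k = r·cos(φ/3 − 2πk/3) for k = 0, 1, 2 gives y = 2.354066, 1.098294, -3.452360.
λ_k = y_k − 1.666667 gives λ = 0.6874, -0.5684, -5.1190 (check: the sum is -5.0000 = tr M).

Eigenvalues sorted in increasing order: [-5.1190, -0.5684, 0.6874].


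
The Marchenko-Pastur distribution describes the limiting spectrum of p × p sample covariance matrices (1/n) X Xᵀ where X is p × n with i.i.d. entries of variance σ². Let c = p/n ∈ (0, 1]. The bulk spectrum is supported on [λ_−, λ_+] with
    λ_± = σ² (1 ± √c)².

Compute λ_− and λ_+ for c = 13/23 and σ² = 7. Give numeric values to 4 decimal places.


c = 13/23 = 0.565217; √c = 0.751809.
λ_− = σ² (1 − √c)² = 7 · (1 − 0.751809)² = 7 · (0.248191)² = 0.431190.
λ_+ = σ² (1 + √c)² = 7 · (1 + 0.751809)² = 7 · (1.751809)² = 21.481854.

Rounded to 4 decimal places: λ_− ≈ 0.4312, λ_+ ≈ 21.4819.


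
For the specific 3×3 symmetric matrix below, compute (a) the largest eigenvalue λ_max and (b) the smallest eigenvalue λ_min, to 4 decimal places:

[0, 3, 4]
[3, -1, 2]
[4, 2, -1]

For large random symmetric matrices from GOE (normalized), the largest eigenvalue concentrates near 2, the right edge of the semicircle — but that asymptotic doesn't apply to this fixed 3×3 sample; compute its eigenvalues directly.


Since M is real symmetric, all three eigenvalues are real; they are the roots of det(λI − M) = λ³ − (tr M) λ² + s λ − det M, where s is the sum of the principal 2×2 minors.
tr M = 0 + (-1) + (-1) = -2.
s = (0·(-1) − 3²) + (0·(-1) − 4²) + ((-1)·(-1) − 2²) = -9 + (-16) + (-3) = -28.
det M (expand along row 1) = 0·(-3) − 3·(-11) + 4·10 = 73.
Characteristic polynomial: λ³ + 2λ² − 28λ − 73 = 0.
Substitute λ = y + (tr M)/3 = y − 0.666667 to remove the quadratic term: y³ + p·y + q = 0 with p = s − (tr M)²/3 = -29.333333 and q = −2(tr M)³/27 + (tr M)·s/3 − det M = -53.740741.
Three real roots ⇒ use the trigonometric (Viète) form: r = 2√(−p/3) = 6.253888, φ = arccos(3q/(p·r)) = arccos(0.878847) = 0.497356 rad.
y_k = r·cos(φ/3 − 2πk/3) for k = 0, 1, 2 gives y = 6.168141, -2.190281, -3.977860.
λ_k = y_k − 0.666667 gives λ = 5.5015, -2.8569, -4.6445 (check: the sum is -2.0000 = tr M).

Hence λ_max = 5.5015 and λ_min = -4.6445.


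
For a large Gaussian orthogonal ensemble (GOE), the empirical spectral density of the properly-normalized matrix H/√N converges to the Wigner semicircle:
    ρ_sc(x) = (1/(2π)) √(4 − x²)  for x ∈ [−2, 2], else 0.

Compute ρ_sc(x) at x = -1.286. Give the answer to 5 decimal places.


ρ_sc(x) = (1/(2π)) √(4 − x²). With x = -1.286:
  4 − x² = 4 − (-1.286)² = 4 − 1.653796 = 2.346204.
  √(4 − x²) = 1.531732.
  1/(2π) = 0.159155.
  ρ_sc(-1.286) = 0.159155 · 1.531732 = 0.243783.

Rounded to 5 decimal places: ρ_sc(-1.286) ≈ 0.24378.


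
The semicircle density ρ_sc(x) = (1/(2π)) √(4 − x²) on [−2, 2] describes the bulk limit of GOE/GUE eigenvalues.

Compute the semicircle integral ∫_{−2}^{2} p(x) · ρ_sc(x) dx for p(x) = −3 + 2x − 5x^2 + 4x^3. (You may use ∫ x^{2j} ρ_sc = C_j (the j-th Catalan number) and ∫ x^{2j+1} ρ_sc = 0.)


Write p(x) = Σ a_i x^i, split into monomials and integrate each against ρ_sc separately.
Using ∫ x^{2j} ρ_sc = C_j = (1/(j+1)) C(2j, j) (Catalan numbers) and ∫ x^{2j+1} ρ_sc = 0 (odd monomials vanish by symmetry):
  i = 0 (even): a_0 · C_{0} = -3 · 1 = -3
  i = 1 (odd): ∫ x^1 ρ_sc = 0 (vanishes)
  i = 2 (even): a_2 · C_{1} = -5 · 1 = -5
  i = 3 (odd): ∫ x^3 ρ_sc = 0 (vanishes)

Summing the contributions: ∫_{−2}^{2} p(x) ρ_sc(x) dx = (-3) + (-5) = -8.


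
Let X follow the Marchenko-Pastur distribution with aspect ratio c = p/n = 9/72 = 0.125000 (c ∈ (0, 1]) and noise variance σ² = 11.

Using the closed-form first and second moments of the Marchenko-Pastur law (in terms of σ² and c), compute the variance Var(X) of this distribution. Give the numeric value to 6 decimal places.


Recall the MP moments m_1 = E[X] = σ² and m_2 = E[X²] = σ⁴ (1 + c).
m_1 = E[X] = σ² = 11, so m_1² = 121.
m_2 = E[X²] = σ⁴ (1 + c) = 121 · (1 + 0.125000) = 121 · 1.125000 = 136.125000.
(Note m_2 − m_1² simplifies to c · σ⁴ = 0.125000 · 121.)

Var(X) = m_2 − m_1² = 136.125000 − 121 = 15.125000.


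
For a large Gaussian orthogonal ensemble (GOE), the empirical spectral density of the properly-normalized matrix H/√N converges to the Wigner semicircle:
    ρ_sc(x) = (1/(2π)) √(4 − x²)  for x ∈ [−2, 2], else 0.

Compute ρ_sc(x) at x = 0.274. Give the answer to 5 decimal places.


ρ_sc(x) = (1/(2π)) √(4 − x²). With x = 0.274:
  4 − x² = 4 − (0.274)² = 4 − 0.075076 = 3.924924.
  √(4 − x²) = 1.981142.
  1/(2π) = 0.159155.
  ρ_sc(0.274) = 0.159155 · 1.981142 = 0.315309.

Rounded to 5 decimal places: ρ_sc(0.274) ≈ 0.31531.


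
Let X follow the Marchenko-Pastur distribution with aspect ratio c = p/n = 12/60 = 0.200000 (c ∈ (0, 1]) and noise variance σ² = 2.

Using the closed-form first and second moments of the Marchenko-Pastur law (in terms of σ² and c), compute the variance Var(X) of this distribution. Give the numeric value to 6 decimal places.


Recall the MP moments m_1 = E[X] = σ² and m_2 = E[X²] = σ⁴ (1 + c).
m_1 = E[X] = σ² = 2, so m_1² = 4.
m_2 = E[X²] = σ⁴ (1 + c) = 4 · (1 + 0.200000) = 4 · 1.200000 = 4.800000.
(Note m_2 − m_1² simplifies to c · σ⁴ = 0.200000 · 4.)

Var(X) = m_2 − m_1² = 4.800000 − 4 = 0.800000.


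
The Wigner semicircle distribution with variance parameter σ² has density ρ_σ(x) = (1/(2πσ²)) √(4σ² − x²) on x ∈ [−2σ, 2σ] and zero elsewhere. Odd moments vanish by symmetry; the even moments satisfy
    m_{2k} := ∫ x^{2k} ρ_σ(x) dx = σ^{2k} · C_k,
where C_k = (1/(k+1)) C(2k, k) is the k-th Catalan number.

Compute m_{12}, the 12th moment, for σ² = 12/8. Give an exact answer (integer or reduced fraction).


By the scaled semicircle moment identity, m_{2k} = σ^{2k} · C_k with k = 6.
C_6 = (1/(k+1)) · C(2k, k) = (1/7) · C(12, 6) = (1/7) · 924 = 132.
σ^{2k} = (σ²)^k = (12/8)^6 = 729/64.

Therefore m_{12} = σ^{12} · C_6 = (729/64) · 132 = 24057/16.


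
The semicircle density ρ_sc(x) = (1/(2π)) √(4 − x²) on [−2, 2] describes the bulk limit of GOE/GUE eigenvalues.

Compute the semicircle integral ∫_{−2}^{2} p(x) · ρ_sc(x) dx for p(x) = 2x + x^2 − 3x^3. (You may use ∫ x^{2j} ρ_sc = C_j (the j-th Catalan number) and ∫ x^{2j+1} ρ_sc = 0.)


Write p(x) = Σ a_i x^i, split into monomials and integrate each against ρ_sc separately.
Using ∫ x^{2j} ρ_sc = C_j = (1/(j+1)) C(2j, j) (Catalan numbers) and ∫ x^{2j+1} ρ_sc = 0 (odd monomials vanish by symmetry):
  i = 1 (odd): ∫ x^1 ρ_sc = 0 (vanishes)
  i = 2 (even): a_2 · C_{1} = 1 · 1 = 1
  i = 3 (odd): ∫ x^3 ρ_sc = 0 (vanishes)

Summing the contributions: ∫_{−2}^{2} p(x) ρ_sc(x) dx = 1.


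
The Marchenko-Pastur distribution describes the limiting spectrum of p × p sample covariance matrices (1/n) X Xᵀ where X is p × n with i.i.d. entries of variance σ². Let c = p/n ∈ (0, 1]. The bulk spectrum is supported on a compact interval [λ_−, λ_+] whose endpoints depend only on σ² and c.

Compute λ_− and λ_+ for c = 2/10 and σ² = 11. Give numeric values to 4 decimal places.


c = 2/10 = 0.200000; √c = 0.447214.
λ_− = σ² (1 − √c)² = 11 · (1 − 0.447214)² = 11 · (0.552786)² = 3.361301.
λ_+ = σ² (1 + √c)² = 11 · (1 + 0.447214)² = 11 · (1.447214)² = 23.038699.

Rounded to 4 decimal places: λ_− ≈ 3.3613, λ_+ ≈ 23.0387.


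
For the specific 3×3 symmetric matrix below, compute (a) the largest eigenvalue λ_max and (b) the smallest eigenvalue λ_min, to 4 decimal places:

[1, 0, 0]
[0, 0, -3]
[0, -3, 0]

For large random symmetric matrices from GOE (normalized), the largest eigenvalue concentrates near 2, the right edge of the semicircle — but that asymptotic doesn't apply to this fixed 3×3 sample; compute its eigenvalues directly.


Since M is real symmetric, all three eigenvalues are real; they are the roots of det(λI − M) = λ³ − (tr M) λ² + s λ − det M, where s is the sum of the principal 2×2 minors.
tr M = 1 + 0 + 0 = 1.
s = (1·0 − 0²) + (1·0 − 0²) + (0·0 − (-3)²) = 0 + 0 + (-9) = -9.
det M (expand along row 1) = 1·(-9) − 0·0 + 0·0 = -9.
Characteristic polynomial: λ³ − λ² − 9λ + 9 = 0.
Substitute λ = y + (tr M)/3 = y + 0.333333 to remove the quadratic term: y³ + p·y + q = 0 with p = s − (tr M)²/3 = -9.333333 and q = −2(tr M)³/27 + (tr M)·s/3 − det M = 5.925926.
Three real roots ⇒ use the trigonometric (Viète) form: r = 2√(−p/3) = 3.527668, φ = arccos(3q/(p·r)) = arccos(-0.539949) = 2.141173 rad.
y_k = r·cos(φ/3 − 2πk/3) for k = 0, 1, 2 gives y = 2.666667, 0.666667, -3.333333.
λ_k = y_k + 0.333333 gives λ = 3.0000, 1.0000, -3.0000 (check: the sum is 1.0000 = tr M).

Hence λ_max = 3.0000 and λ_min = -3.0000.
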